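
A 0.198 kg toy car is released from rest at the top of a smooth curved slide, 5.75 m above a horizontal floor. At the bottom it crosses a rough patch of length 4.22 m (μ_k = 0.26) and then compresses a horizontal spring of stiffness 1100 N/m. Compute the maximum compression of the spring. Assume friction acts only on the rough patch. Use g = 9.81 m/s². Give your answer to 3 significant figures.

x = 0.128 m

Initial energy: E₁ = mgh = (0.198)(9.81)(5.75) = 11.169 J
Friction removes W_f = μ_k mg d = (0.26)(0.198)(9.81)(4.22) = 2.131 J
Energy reaching the spring: E = 11.169 − 2.131 = 9.0375 J
At max compression ½kx² = E ⇒ x = √(2E/k) = √(2 × 9.0375/1100) = 0.1282 m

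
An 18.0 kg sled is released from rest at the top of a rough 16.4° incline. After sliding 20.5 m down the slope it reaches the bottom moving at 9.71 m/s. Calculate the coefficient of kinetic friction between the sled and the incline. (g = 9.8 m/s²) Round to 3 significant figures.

The energy dissipated by friction is the PE lost minus the KE gained:
mgL sinθ = 1021.0 J; ½mv² = 848.56 J
W_f = 1021.0 − 848.56 = 172.4 J
μ_k = W_f/(mg cosθ · L) = 172.4/(169.2 × 20.5) = 0.04971

μ_k = 0.0497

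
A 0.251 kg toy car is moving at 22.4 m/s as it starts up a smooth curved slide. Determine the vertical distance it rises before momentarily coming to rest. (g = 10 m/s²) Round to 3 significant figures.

Setting KE at the bottom equal to PE gained: ½mv² = mgh
h = v²/(2g) = 22.4²/(2 × 10) = 25.09 m

h = 25.1 m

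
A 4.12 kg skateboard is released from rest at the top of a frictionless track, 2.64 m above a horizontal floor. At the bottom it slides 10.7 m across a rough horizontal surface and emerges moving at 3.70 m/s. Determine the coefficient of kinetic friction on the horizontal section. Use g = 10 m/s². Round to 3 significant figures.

μ_k = 0.183

Energy at the top = energy at the end + work done against friction:
mgh = ½mv² + μ_k m g d
mgh = 108.77 J; ½mv² = 28.201 J
W_f = 108.77 − 28.201 = 80.57 J
μ_k = W_f/(mg·d) = 80.57/(41.20 × 10.7) = 0.1828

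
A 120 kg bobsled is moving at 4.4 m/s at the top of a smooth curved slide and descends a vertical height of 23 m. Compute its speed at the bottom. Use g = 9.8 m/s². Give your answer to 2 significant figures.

v = 22 m/s

Energy conservation between the two points: ½mv₀² + mgh = ½mv²
The mass cancels from both sides.
v² = v₀² + 2gh = (4.4)² + 2(9.8)(23) = 470.16
v = √470.16 = 21.68 m/s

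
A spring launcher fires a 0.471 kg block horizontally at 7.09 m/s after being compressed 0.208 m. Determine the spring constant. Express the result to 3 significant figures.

½kx² = ½mv²
k = mv²/x² = (0.471)(7.09)²/(0.208)² = 547.3 N/m

k = 547 N/m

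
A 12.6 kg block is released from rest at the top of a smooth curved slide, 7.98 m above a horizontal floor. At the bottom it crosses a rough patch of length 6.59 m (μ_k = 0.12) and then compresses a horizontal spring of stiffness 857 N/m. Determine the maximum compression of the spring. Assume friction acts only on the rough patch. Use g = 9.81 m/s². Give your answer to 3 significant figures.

Initial energy: E₁ = mgh = (12.6)(9.81)(7.98) = 986.38 J
Friction removes W_f = μ_k mg d = (0.12)(12.6)(9.81)(6.59) = 97.75 J
Energy reaching the spring: E = 986.38 − 97.75 = 888.63 J
At max compression ½kx² = E ⇒ x = √(2E/k) = √(2 × 888.63/857) = 1.440 m

x = 1.44 m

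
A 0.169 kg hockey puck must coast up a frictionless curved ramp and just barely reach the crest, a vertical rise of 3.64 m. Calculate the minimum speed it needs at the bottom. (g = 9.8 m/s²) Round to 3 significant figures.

At the top it is momentarily at rest, so all KE converts to PE: ½mv² = mgh
v = √(2gh) = √(2 × 9.8 × 3.64) = 8.447 m/s

v = 8.45 m/s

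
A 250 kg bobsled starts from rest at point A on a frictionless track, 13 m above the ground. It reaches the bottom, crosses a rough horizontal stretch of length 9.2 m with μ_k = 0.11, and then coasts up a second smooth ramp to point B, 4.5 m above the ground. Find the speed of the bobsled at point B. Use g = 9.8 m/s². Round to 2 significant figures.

Energy at A: mgh₁ = (250)(9.8)(13) = 31850 J
Friction loss: W_f = μ_k mg d = 2479 J
At B: ½mv² + mgh₂ = mgh₁ − W_f
½mv² = 31850 − 2479 − 11025 = 18346 J
v = √(2 × 18346/250) = 12.11 m/s

v = 12 m/s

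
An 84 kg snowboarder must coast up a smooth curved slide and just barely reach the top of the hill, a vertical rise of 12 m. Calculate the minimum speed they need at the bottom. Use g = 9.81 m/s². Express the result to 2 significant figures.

At the top they are momentarily at rest, so all KE converts to PE: ½mv² = mgh
v = √(2gh) = √(2 × 9.81 × 12) = 15.34 m/s

v = 15 m/s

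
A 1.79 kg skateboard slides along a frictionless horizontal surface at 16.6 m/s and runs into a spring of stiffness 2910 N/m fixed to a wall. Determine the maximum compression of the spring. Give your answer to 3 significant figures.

At max compression the skateboard is momentarily at rest: ½mv² = ½kx²
x = v√(m/k) = 16.6 × √(1.79/2910) = 0.4117 m

x = 0.412 m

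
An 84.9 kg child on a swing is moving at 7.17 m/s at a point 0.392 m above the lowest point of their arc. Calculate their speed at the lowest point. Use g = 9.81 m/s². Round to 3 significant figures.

Equating total energy at the two states: ½mv₀² + mgh = ½mv²
The mass cancels from both sides.
v² = v₀² + 2gh = (7.17)² + 2(9.81)(0.392) = 59.100
v = √59.100 = 7.688 m/s

v = 7.69 m/s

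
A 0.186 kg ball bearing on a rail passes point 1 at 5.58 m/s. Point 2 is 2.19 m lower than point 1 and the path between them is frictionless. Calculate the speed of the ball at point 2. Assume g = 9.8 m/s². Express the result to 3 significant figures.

v = 8.61 m/s

Energy conservation between the two points: ½mv₀² + mgh = ½mv²
The mass cancels from both sides.
v² = v₀² + 2gh = (5.58)² + 2(9.8)(2.19) = 74.060
v = √74.060 = 8.606 m/s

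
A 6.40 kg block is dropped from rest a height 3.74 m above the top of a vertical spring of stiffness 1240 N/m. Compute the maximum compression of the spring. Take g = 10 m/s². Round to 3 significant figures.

x = 0.675 m

Measuring PE from the top of the relaxed spring, at max compression the block has dropped H + x with zero KE, so:
mg(H + x) = ½kx²
½(1240)x² − (6.40)(10)x − (6.40)(10)(3.74) = 0
620.0x² − 64.00x − 239.4 = 0
x = [64.00 + √(4096 + 593613)]/(2 × 620.0) = 0.6751 m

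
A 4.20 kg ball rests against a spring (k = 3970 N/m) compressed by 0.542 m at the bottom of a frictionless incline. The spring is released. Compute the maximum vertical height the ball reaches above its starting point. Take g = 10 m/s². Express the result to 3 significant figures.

Energy conservation from release to the highest point: ½kx² = mgh
h = kx²/(2mg) = (3970)(0.542)²/(2 × 4.20 × 10) = 13.88 m

h = 13.9 m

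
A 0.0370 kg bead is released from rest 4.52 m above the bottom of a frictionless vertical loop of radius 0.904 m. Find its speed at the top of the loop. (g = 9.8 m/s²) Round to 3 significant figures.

Energy conservation: mgh = ½mv_top² + mg(2r)
v_top² = 2g(h − 2r) = 2(9.8)(4.52 − 1.808) = 53.16
v_top = 7.291 m/s

v = 7.29 m/s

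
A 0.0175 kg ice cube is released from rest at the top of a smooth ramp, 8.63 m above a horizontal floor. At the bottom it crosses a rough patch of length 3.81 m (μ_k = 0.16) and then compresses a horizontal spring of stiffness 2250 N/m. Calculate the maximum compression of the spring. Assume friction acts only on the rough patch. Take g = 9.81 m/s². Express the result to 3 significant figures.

x = 0.0350 m

Initial energy: E₁ = mgh = (0.0175)(9.81)(8.63) = 1.4816 J
Friction removes W_f = μ_k mg d = (0.16)(0.0175)(9.81)(3.81) = 0.1047 J
Energy reaching the spring: E = 1.4816 − 0.1047 = 1.3769 J
At max compression ½kx² = E ⇒ x = √(2E/k) = √(2 × 1.3769/2250) = 0.03498 m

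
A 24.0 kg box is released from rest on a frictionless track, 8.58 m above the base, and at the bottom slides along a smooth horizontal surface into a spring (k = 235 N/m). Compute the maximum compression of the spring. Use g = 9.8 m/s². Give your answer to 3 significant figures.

x = 4.14 m

Energy conservation (no friction) from release to max compression: mgh = ½kx²
x = √(2mgh/k) = √(2 × 24.0 × 9.8 × 8.58 / 235) = 4.144 m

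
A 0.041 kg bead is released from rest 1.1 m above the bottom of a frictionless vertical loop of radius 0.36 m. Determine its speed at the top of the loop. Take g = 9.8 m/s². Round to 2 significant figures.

v = 2.7 m/s

Energy conservation: mgh = ½mv_top² + mg(2r)
v_top² = 2g(h − 2r) = 2(9.8)(1.1 − 0.7200) = 7.448
v_top = 2.729 m/s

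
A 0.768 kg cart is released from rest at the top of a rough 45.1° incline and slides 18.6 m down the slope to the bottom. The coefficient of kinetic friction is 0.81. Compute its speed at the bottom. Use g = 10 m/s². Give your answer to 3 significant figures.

v = 7.13 m/s

Energy: mgh = ½mv² + W_f, with h = L sinθ and W_f = μ_k (mg cosθ) L
mgh = mgL sinθ = (0.768)(10)(18.6)sin45.1° = 101.18 J
W_f = μ_k mg cosθ · L = (0.81)(0.768)(10)cos45.1°·18.6 = 81.67 J
½mv² = 101.18 − 81.67 = 19.511 J
v = √(2 × 19.511/0.768) = 7.128 m/s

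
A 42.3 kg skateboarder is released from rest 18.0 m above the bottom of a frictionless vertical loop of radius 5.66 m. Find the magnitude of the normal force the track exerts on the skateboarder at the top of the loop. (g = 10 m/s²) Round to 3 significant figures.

N = 575 N

Energy from release to top (height 2r): mgh = ½mv_top² + mg(2r)
v_top² = 2g(h − 2r) = 2(10)(18.0 − 11.32) = 133.60 m²/s²
At the top, both N and weight point toward the centre: N + mg = mv_top²/r
N = m(v_top²/r − g) = 42.3(133.60/5.66 − 10) = 575.5 N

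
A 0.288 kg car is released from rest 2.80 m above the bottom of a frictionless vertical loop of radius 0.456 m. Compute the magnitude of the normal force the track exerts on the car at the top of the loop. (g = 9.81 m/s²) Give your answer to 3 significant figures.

N = 20.6 N

Energy from release to top (height 2r): mgh = ½mv_top² + mg(2r)
v_top² = 2g(h − 2r) = 2(9.81)(2.80 − 0.9120) = 37.043 m²/s²
At the top, both N and weight point toward the centre: N + mg = mv_top²/r
N = m(v_top²/r − g) = 0.288(37.043/0.456 − 9.81) = 20.57 N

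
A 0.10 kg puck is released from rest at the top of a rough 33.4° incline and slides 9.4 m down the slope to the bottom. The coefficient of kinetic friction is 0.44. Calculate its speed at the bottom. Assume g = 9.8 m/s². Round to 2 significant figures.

Taking the bottom as reference, mgh = ½mv² + μ_k N L with h = L sinθ, N = mg cosθ:
mgh = mgL sinθ = (0.10)(9.8)(9.4)sin33.4° = 5.0710 J
W_f = μ_k mg cosθ · L = (0.44)(0.10)(9.8)cos33.4°·9.4 = 3.384 J
½mv² = 5.0710 − 3.384 = 1.6872 J
v = √(2 × 1.6872/0.10) = 5.809 m/s

v = 5.8 m/s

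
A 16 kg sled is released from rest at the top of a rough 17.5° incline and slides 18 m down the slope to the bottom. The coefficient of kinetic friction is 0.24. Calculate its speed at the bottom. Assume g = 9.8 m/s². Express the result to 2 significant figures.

v = 5.0 m/s

Taking the bottom as reference, mgh = ½mv² + μ_k N L with h = L sinθ, N = mg cosθ:
mgh = mgL sinθ = (16)(9.8)(18)sin17.5° = 848.71 J
W_f = μ_k mg cosθ · L = (0.24)(16)(9.8)cos17.5°·18 = 646.0 J
½mv² = 848.71 − 646.0 = 202.69 J
v = √(2 × 202.69/16) = 5.033 m/s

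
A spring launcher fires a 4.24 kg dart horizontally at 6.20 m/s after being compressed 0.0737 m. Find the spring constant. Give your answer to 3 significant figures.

Spring PE at full compression equals KE at release: ½kx² = ½mv²
k = mv²/x² = (4.24)(6.20)²/(0.0737)² = 30006 N/m

k = 30000 N/m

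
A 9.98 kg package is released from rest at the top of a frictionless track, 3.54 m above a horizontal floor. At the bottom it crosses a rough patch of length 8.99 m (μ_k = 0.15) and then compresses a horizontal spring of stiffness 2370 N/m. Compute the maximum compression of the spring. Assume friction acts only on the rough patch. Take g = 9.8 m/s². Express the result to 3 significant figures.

Initial energy: E₁ = mgh = (9.98)(9.8)(3.54) = 346.23 J
Friction removes W_f = μ_k mg d = (0.15)(9.98)(9.8)(8.99) = 131.9 J
Energy reaching the spring: E = 346.23 − 131.9 = 214.34 J
At max compression ½kx² = E ⇒ x = √(2E/k) = √(2 × 214.34/2370) = 0.4253 m

x = 0.425 m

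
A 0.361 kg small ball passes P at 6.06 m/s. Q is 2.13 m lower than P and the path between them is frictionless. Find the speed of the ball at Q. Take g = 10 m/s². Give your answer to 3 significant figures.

v = 8.91 m/s

Energy conservation between the two points: ½mv₀² + mgh = ½mv²
v² = v₀² + 2gh = (6.06)² + 2(10)(2.13) = 79.324
v = √79.324 = 8.906 m/s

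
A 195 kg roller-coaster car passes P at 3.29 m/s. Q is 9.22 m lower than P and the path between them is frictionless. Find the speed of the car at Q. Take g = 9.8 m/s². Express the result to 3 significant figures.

By conservation of mechanical energy, ½mv₀² + mgh = ½mv²
The mass cancels from both sides.
v² = v₀² + 2gh = (3.29)² + 2(9.8)(9.22) = 191.54
v = √191.54 = 13.84 m/s

v = 13.8 m/s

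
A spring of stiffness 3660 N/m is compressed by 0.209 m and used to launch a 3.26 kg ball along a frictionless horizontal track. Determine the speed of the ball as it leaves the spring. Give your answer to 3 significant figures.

v = 7.00 m/s

The ball leaves the spring when the spring is at natural length, so ½kx² = ½mv²
v = x√(k/m) = 0.209 × √(3660/3.26) = 7.003 m/s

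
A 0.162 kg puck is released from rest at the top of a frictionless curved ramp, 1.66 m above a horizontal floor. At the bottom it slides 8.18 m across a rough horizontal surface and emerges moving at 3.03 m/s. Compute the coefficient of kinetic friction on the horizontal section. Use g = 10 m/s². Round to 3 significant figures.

μ_k = 0.147

Energy at the top = energy at the end + work done against friction:
mgh = ½mv² + μ_k m g d
mgh = 2.6892 J; ½mv² = 0.74365 J
W_f = 2.6892 − 0.74365 = 1.946 J
μ_k = W_f/(mg·d) = 1.946/(1.620 × 8.18) = 0.1468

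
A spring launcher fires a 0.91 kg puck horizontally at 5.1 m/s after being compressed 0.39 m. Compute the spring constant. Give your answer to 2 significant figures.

k = 160 N/m

½kx² = ½mv²
k = mv²/x² = (0.91)(5.1)²/(0.39)² = 155.6 N/m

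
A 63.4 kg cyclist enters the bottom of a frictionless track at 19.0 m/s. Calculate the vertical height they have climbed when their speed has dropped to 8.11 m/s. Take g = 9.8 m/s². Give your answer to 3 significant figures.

h = 15.1 m

Energy balance between the two points: ½mv₁² = ½mv₂² + mgh
h = (v₁² − v₂²)/(2g) = (19.0² − 8.11²)/(2 × 9.8) = 15.06 m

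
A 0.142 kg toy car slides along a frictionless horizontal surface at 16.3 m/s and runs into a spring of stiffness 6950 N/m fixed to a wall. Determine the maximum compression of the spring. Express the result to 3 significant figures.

x = 0.0737 m

At max compression the car is momentarily at rest: ½mv² = ½kx²
x = v√(m/k) = 16.3 × √(0.142/6950) = 0.07368 m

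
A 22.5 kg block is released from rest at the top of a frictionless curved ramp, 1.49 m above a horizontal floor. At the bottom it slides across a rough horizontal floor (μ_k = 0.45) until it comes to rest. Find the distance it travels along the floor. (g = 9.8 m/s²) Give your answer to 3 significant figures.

Energy bookkeeping (friction removes W_f = μ_k N d):
At rest all PE has been dissipated by friction: mgh = μ_k m g d
d = h/μ_k = 1.49/0.45 = 3.311 m

d = 3.31 m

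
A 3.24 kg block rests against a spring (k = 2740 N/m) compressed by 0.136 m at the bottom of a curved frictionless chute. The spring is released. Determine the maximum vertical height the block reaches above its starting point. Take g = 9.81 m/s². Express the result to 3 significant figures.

h = 0.797 m

At maximum height the block is at rest, so ½kx² = mgh
h = kx²/(2mg) = (2740)(0.136)²/(2 × 3.24 × 9.81) = 0.7972 m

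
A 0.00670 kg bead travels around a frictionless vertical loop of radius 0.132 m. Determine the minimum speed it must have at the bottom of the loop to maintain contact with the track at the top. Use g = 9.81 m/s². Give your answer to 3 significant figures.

At the top: mg = mv_top²/r ⇒ v_top² = gr = 1.295 m²/s²
Energy from bottom to top (height 2r): ½mv_bot² = ½mv_top² + mg(2r)
v_bot² = gr + 4gr = 5gr = 6.475
v_bot = √(5gr) = 2.545 m/s

v = 2.54 m/s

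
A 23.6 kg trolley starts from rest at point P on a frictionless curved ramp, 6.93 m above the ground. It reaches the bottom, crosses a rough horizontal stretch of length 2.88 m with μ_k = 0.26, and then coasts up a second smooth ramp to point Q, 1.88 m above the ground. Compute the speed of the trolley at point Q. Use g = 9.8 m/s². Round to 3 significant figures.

Energy at P: mgh₁ = (23.6)(9.8)(6.93) = 1602.8 J
Friction loss: W_f = μ_k mg d = 173.2 J
At Q: ½mv² + mgh₂ = mgh₁ − W_f
½mv² = 1602.8 − 173.2 − 434.81 = 994.78 J
v = √(2 × 994.78/23.6) = 9.182 m/s

v = 9.18 m/s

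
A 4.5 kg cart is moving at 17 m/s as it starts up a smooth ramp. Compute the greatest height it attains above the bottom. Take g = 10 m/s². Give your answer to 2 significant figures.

Setting KE at the bottom equal to PE gained: ½mv² = mgh
h = v²/(2g) = 17²/(2 × 10) = 14.45 m

h = 14 m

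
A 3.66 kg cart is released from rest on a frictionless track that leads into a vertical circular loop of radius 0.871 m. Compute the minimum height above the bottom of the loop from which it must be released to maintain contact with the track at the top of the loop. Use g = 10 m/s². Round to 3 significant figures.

At the top, for minimum speed gravity alone supplies the centripetal force: mg = mv_top²/r ⇒ v_top² = gr = 8.710 m²/s²
Energy conservation from release height h to the top (height 2r): mgh = ½mv_top² + mg(2r)
h = v_top²/(2g) + 2r = r/2 + 2r = 5r/2 = 2.178 m

h = 2.18 m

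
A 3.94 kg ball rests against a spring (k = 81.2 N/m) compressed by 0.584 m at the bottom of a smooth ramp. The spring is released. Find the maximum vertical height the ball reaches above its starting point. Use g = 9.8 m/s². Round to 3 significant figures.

h = 0.359 m

All spring PE becomes gravitational PE at the highest point: ½kx² = mgh
h = kx²/(2mg) = (81.2)(0.584)²/(2 × 3.94 × 9.8) = 0.3586 m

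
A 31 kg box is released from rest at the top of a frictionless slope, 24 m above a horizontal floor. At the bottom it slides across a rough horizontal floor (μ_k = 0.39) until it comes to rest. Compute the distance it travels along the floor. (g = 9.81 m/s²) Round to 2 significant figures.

d = 62 m

Applying the work–energy principle:
At rest all PE has been dissipated by friction: mgh = μ_k m g d
d = h/μ_k = 24/0.39 = 61.54 m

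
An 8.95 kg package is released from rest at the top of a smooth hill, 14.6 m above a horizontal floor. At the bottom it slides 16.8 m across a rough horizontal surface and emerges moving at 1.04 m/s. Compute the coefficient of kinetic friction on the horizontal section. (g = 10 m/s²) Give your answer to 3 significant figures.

Energy at the top = energy at the end + work done against friction:
mgh = ½mv² + μ_k m g d
mgh = 1306.7 J; ½mv² = 4.8402 J
W_f = 1306.7 − 4.8402 = 1302 J
μ_k = W_f/(mg·d) = 1302/(89.50 × 16.8) = 0.8658

μ_k = 0.866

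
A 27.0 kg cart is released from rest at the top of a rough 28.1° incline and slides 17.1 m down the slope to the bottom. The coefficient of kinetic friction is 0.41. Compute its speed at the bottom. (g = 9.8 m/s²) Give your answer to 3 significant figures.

Work–energy: mg(L sinθ) − μ_k(mg cosθ)L = ½mv²
mgh = mgL sinθ = (27.0)(9.8)(17.1)sin28.1° = 2131.2 J
W_f = μ_k mg cosθ · L = (0.41)(27.0)(9.8)cos28.1°·17.1 = 1636 J
½mv² = 2131.2 − 1636 = 494.73 J
v = √(2 × 494.73/27.0) = 6.054 m/s

v = 6.05 m/s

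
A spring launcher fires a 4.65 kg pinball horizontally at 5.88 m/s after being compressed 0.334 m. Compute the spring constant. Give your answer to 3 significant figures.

Energy stored in the spring equals the launch KE: ½kx² = ½mv²
k = mv²/x² = (4.65)(5.88)²/(0.334)² = 1441 N/m

k = 1440 N/m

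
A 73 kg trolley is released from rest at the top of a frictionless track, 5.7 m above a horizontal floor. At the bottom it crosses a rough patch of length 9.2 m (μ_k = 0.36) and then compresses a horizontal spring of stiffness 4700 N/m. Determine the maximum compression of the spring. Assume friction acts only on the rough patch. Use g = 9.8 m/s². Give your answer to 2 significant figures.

Initial energy: E₁ = mgh = (73)(9.8)(5.7) = 4077.8 J
Friction removes W_f = μ_k mg d = (0.36)(73)(9.8)(9.2) = 2369 J
Energy reaching the spring: E = 4077.8 − 2369 = 1708.4 J
At max compression ½kx² = E ⇒ x = √(2E/k) = √(2 × 1708.4/4700) = 0.8526 m

x = 0.85 m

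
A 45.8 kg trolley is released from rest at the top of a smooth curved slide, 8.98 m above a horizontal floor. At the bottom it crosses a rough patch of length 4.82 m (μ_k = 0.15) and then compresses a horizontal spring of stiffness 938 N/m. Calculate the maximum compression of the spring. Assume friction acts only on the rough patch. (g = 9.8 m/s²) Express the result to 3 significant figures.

x = 2.81 m

Initial energy: E₁ = mgh = (45.8)(9.8)(8.98) = 4030.6 J
Friction removes W_f = μ_k mg d = (0.15)(45.8)(9.8)(4.82) = 324.5 J
Energy reaching the spring: E = 4030.6 − 324.5 = 3706.1 J
At max compression ½kx² = E ⇒ x = √(2E/k) = √(2 × 3706.1/938) = 2.811 m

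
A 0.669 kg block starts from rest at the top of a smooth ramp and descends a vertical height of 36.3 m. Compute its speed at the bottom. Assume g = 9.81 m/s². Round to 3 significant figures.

By conservation of mechanical energy, mgh = ½mv²
v = √(2gh) = √(2 × 9.81 × 36.3) = √712.21 = 26.69 m/s

v = 26.7 m/s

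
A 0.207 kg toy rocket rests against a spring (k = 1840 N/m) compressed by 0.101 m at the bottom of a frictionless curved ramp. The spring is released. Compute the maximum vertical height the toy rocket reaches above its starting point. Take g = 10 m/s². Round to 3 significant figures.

h = 4.53 m

Energy conservation from release to the highest point: ½kx² = mgh
h = kx²/(2mg) = (1840)(0.101)²/(2 × 0.207 × 10) = 4.534 m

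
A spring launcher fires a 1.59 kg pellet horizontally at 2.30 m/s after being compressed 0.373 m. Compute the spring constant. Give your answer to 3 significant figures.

Spring PE at full compression equals KE at release: ½kx² = ½mv²
k = mv²/x² = (1.59)(2.30)²/(0.373)² = 60.46 N/m

k = 60.5 N/m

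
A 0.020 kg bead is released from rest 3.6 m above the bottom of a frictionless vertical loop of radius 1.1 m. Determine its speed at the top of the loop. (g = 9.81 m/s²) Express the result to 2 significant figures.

v = 5.2 m/s

Energy conservation: mgh = ½mv_top² + mg(2r)
v_top² = 2g(h − 2r) = 2(9.81)(3.6 − 2.200) = 27.47
v_top = 5.241 m/s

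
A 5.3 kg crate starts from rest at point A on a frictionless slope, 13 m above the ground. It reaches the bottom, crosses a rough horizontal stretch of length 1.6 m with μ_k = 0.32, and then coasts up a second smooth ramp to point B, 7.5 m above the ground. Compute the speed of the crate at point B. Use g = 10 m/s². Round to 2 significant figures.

v = 10 m/s

Energy at A: mgh₁ = (5.3)(10)(13) = 689.00 J
Friction loss: W_f = μ_k mg d = 27.14 J
At B: ½mv² + mgh₂ = mgh₁ − W_f
½mv² = 689.00 − 27.14 − 397.50 = 264.36 J
v = √(2 × 264.36/5.3) = 9.988 m/s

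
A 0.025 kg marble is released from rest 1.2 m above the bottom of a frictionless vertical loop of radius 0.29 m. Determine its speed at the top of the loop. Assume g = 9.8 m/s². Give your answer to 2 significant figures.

Energy conservation: mgh = ½mv_top² + mg(2r)
v_top² = 2g(h − 2r) = 2(9.8)(1.2 − 0.5800) = 12.15
v_top = 3.486 m/s

v = 3.5 m/s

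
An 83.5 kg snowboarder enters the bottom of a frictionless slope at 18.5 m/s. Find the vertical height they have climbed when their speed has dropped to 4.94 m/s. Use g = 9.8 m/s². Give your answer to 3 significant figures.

Conservation of energy: ½mv₁² = ½mv₂² + mgh
h = (v₁² − v₂²)/(2g) = (18.5² − 4.94²)/(2 × 9.8) = 16.22 m

h = 16.2 m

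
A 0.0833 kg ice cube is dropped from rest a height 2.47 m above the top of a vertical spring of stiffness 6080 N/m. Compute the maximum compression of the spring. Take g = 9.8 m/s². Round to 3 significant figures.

x = 0.0259 m

Measuring PE from the top of the relaxed spring, at max compression the cube has dropped H + x with zero KE, so:
mg(H + x) = ½kx²
½(6080)x² − (0.0833)(9.8)x − (0.0833)(9.8)(2.47) = 0
3040x² − 0.8163x − 2.016 = 0
x = [0.8163 + √(0.6664 + 24519)]/(2 × 3040) = 0.02589 m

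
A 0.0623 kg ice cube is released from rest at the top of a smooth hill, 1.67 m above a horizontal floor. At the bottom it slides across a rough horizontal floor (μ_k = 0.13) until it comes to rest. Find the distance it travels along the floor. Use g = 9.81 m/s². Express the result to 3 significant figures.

d = 12.8 m

Applying the work–energy principle:
At rest all PE has been dissipated by friction: mgh = μ_k m g d
d = h/μ_k = 1.67/0.13 = 12.85 m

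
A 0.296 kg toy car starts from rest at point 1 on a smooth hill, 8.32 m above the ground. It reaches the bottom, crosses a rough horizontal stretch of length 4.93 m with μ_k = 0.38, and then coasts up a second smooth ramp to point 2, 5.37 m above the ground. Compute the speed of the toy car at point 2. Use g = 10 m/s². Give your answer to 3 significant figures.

Energy at 1: mgh₁ = (0.296)(10)(8.32) = 24.627 J
Friction loss: W_f = μ_k mg d = 5.545 J
At 2: ½mv² + mgh₂ = mgh₁ − W_f
½mv² = 24.627 − 5.545 − 15.895 = 3.1867 J
v = √(2 × 3.1867/0.296) = 4.640 m/s

v = 4.64 m/s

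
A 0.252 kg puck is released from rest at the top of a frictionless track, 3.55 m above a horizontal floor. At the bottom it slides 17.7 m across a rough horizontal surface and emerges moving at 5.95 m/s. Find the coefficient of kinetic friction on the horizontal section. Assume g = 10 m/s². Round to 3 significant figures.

μ_k = 0.101

Applying the work–energy principle:
mgh = ½mv² + μ_k m g d
mgh = 8.9460 J; ½mv² = 4.4607 J
W_f = 8.9460 − 4.4607 = 4.485 J
μ_k = W_f/(mg·d) = 4.485/(2.520 × 17.7) = 0.1006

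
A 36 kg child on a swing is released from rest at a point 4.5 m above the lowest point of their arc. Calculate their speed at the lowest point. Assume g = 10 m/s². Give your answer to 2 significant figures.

Mechanical energy is conserved (no friction): mgh = ½mv²
v = √(2gh) = √(2 × 10 × 4.5) = √90.000 = 9.487 m/s

v = 9.5 m/s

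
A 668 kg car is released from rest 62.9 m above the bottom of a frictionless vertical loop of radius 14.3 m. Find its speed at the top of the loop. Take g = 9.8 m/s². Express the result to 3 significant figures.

v = 25.9 m/s

Energy conservation: mgh = ½mv_top² + mg(2r)
v_top² = 2g(h − 2r) = 2(9.8)(62.9 − 28.60) = 672.3
v_top = 25.93 m/s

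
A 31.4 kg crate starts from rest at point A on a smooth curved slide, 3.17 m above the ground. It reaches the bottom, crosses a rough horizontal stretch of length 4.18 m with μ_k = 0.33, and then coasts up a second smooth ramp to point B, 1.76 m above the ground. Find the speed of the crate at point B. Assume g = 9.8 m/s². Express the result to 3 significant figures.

v = 0.774 m/s

Energy at A: mgh₁ = (31.4)(9.8)(3.17) = 975.47 J
Friction loss: W_f = μ_k mg d = 424.5 J
At B: ½mv² + mgh₂ = mgh₁ − W_f
½mv² = 975.47 − 424.5 − 541.59 = 9.4162 J
v = √(2 × 9.4162/31.4) = 0.7744 m/s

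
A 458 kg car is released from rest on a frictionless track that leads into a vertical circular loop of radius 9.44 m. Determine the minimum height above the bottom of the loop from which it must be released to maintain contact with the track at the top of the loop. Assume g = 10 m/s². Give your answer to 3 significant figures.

At the top, for minimum speed gravity alone supplies the centripetal force: mg = mv_top²/r ⇒ v_top² = gr = 94.40 m²/s²
Energy conservation from release height h to the top (height 2r): mgh = ½mv_top² + mg(2r)
h = v_top²/(2g) + 2r = r/2 + 2r = 5r/2 = 23.60 m

h = 23.6 m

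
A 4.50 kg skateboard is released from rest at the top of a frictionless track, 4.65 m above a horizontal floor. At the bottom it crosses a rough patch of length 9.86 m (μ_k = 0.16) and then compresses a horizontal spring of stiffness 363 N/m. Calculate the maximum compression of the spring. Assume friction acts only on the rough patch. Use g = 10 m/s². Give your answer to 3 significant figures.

x = 0.873 m

Initial energy: E₁ = mgh = (4.50)(10)(4.65) = 209.25 J
Friction removes W_f = μ_k mg d = (0.16)(4.50)(10)(9.86) = 70.99 J
Energy reaching the spring: E = 209.25 − 70.99 = 138.26 J
At max compression ½kx² = E ⇒ x = √(2E/k) = √(2 × 138.26/363) = 0.8728 m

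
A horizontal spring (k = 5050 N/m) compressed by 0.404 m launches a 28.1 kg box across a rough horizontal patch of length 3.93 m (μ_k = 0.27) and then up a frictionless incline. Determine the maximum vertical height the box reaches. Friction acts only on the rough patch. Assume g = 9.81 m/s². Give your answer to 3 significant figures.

h = 0.434 m

Spring energy: E₀ = ½kx² = ½(5050)(0.404)² = 412.12 J
Friction: W_f = μ_k mg d = (0.27)(28.1)(9.81)(3.93) = 292.5 J
Energy at base of ramp: E = 412.12 − 292.5 = 119.62 J
At max height all remaining energy is PE: mgh = E ⇒ h = E/(mg) = 119.62/(28.1 × 9.81) = 0.4339 m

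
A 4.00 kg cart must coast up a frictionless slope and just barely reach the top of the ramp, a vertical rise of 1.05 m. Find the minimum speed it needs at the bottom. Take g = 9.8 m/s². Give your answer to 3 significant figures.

At the top it is momentarily at rest, so all KE converts to PE: ½mv² = mgh
v = √(2gh) = √(2 × 9.8 × 1.05) = 4.537 m/s

v = 4.54 m/s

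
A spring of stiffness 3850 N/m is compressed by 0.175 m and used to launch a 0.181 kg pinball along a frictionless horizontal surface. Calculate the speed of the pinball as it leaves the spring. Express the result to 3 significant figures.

Conservation of energy: ½kx² = ½mv²
v = x√(k/m) = 0.175 × √(3850/0.181) = 25.52 m/s

v = 25.5 m/s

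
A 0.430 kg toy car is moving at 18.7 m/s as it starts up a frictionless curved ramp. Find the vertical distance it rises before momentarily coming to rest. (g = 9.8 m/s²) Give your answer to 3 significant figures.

h = 17.8 m

Setting KE at the bottom equal to PE gained: ½mv² = mgh
h = v²/(2g) = 18.7²/(2 × 9.8) = 17.84 m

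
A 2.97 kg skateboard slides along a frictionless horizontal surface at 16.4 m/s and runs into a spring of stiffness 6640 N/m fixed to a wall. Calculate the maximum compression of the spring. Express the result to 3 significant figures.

x = 0.347 m

At max compression the skateboard is momentarily at rest: ½mv² = ½kx²
x = v√(m/k) = 16.4 × √(2.97/6640) = 0.3468 m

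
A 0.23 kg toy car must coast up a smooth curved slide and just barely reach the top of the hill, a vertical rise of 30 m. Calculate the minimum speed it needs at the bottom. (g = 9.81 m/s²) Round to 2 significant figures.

v = 24 m/s

At the top it is momentarily at rest, so all KE converts to PE: ½mv² = mgh
v = √(2gh) = √(2 × 9.81 × 30) = 24.26 m/s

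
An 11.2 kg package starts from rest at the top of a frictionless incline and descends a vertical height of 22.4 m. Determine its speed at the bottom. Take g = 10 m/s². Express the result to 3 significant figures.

By conservation of mechanical energy, mgh = ½mv²
v = √(2gh) = √(2 × 10 × 22.4) = √448.00 = 21.17 m/s

v = 21.2 m/s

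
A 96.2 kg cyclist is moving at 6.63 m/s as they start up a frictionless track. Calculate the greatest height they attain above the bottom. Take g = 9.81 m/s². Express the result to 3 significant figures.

h = 2.24 m

Setting KE at the bottom equal to PE gained: ½mv² = mgh
h = v²/(2g) = 6.63²/(2 × 9.81) = 2.240 m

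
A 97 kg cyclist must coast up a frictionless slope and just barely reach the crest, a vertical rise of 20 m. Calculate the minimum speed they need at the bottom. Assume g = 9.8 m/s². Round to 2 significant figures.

At the top they are momentarily at rest, so all KE converts to PE: ½mv² = mgh
v = √(2gh) = √(2 × 9.8 × 20) = 19.80 m/s

v = 20 m/s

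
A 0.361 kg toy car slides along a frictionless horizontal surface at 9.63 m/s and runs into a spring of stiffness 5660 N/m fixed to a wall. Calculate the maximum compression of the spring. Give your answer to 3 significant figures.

All KE is stored as spring PE at maximum compression: ½mv² = ½kx²
x = v√(m/k) = 9.63 × √(0.361/5660) = 0.07691 m

x = 0.0769 m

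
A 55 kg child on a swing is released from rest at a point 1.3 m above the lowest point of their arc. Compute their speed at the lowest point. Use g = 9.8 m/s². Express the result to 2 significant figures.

Equating total energy at the two states: mgh = ½mv²
The mass cancels from both sides.
v = √(2gh) = √(2 × 9.8 × 1.3) = √25.480 = 5.048 m/s

v = 5.0 m/s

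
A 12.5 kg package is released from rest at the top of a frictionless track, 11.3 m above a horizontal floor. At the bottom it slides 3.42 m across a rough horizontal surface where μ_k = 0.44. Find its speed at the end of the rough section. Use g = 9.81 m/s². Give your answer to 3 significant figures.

Energy bookkeeping (friction removes W_f = μ_k N d):
mgh = ½mv² + μ_k m g d
W_f = μ_k mg d = (0.44)(12.5)(9.81)(3.42) = 184.5 J
½mv² = mgh − W_f = 1385.7 − 184.5 = 1201.1 J
v = √(2 × 1201.1/12.5) = 13.86 m/s

v = 13.9 m/s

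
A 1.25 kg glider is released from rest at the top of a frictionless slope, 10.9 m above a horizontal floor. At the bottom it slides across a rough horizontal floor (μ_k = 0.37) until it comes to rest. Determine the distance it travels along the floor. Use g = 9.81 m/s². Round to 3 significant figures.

Applying the work–energy principle:
At rest all PE has been dissipated by friction: mgh = μ_k m g d
d = h/μ_k = 10.9/0.37 = 29.46 m

d = 29.5 m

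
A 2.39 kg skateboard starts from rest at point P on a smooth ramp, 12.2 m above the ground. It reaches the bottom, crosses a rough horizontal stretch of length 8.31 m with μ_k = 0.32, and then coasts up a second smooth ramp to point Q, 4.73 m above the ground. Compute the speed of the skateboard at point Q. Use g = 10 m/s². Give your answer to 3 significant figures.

Energy at P: mgh₁ = (2.39)(10)(12.2) = 291.58 J
Friction loss: W_f = μ_k mg d = 63.55 J
At Q: ½mv² + mgh₂ = mgh₁ − W_f
½mv² = 291.58 − 63.55 − 113.05 = 114.98 J
v = √(2 × 114.98/2.39) = 9.809 m/s

v = 9.81 m/s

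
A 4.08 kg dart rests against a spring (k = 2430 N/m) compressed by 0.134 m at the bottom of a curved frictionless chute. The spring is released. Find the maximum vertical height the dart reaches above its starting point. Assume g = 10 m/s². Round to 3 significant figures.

h = 0.535 m

All spring PE becomes gravitational PE at the highest point: ½kx² = mgh
h = kx²/(2mg) = (2430)(0.134)²/(2 × 4.08 × 10) = 0.5347 m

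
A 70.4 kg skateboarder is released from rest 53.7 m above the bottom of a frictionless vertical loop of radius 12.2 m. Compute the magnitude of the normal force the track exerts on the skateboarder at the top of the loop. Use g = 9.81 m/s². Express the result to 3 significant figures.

N = 2630 N

Energy from release to top (height 2r): mgh = ½mv_top² + mg(2r)
v_top² = 2g(h − 2r) = 2(9.81)(53.7 − 24.40) = 574.87 m²/s²
At the top, both N and weight point toward the centre: N + mg = mv_top²/r
N = m(v_top²/r − g) = 70.4(574.87/12.2 − 9.81) = 2627 N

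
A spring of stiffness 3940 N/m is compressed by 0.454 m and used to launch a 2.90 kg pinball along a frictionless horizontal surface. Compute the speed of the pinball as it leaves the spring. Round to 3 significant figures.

v = 16.7 m/s

Conservation of energy: ½kx² = ½mv²
v = x√(k/m) = 0.454 × √(3940/2.90) = 16.73 m/s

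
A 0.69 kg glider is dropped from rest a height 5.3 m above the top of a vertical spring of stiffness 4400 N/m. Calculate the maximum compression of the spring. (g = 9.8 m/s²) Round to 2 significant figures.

x = 0.13 m

Take the reference level at the top of the uncompressed spring. At max compression the glider has fallen H + x and is momentarily at rest:
mg(H + x) = ½kx²
½(4400)x² − (0.69)(9.8)x − (0.69)(9.8)(5.3) = 0
2200x² − 6.762x − 35.84 = 0
x = [6.762 + √(45.72 + 315380)]/(2 × 2200) = 0.1292 m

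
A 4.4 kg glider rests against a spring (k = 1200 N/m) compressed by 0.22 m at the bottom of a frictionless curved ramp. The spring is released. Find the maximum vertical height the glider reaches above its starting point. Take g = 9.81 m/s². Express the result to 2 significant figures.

h = 0.67 m

All spring PE becomes gravitational PE at the highest point: ½kx² = mgh
h = kx²/(2mg) = (1200)(0.22)²/(2 × 4.4 × 9.81) = 0.6728 m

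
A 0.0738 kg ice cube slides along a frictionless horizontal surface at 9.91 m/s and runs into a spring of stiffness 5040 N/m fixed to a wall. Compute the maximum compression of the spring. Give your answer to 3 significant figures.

Conservation of energy between contact and max compression: ½mv² = ½kx²
x = v√(m/k) = 9.91 × √(0.0738/5040) = 0.03792 m

x = 0.0379 m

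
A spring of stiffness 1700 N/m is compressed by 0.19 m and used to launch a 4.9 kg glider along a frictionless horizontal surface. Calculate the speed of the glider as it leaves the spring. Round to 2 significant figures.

Spring PE converts entirely to kinetic energy: ½kx² = ½mv²
v = x√(k/m) = 0.19 × √(1700/4.9) = 3.539 m/s

v = 3.5 m/s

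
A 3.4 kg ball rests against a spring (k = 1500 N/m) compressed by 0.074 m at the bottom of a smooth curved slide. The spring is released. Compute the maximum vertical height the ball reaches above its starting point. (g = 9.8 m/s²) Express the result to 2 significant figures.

h = 0.12 m

Energy conservation from release to the highest point: ½kx² = mgh
h = kx²/(2mg) = (1500)(0.074)²/(2 × 3.4 × 9.8) = 0.1233 m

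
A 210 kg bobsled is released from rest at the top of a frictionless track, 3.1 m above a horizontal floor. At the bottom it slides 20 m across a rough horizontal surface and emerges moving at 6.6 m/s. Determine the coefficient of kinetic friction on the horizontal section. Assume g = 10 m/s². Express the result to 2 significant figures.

μ_k = 0.046

Energy at the top = energy at the end + work done against friction:
mgh = ½mv² + μ_k m g d
mgh = 6510.0 J; ½mv² = 4573.8 J
W_f = 6510.0 − 4573.8 = 1936 J
μ_k = W_f/(mg·d) = 1936/(2100 × 20) = 0.04610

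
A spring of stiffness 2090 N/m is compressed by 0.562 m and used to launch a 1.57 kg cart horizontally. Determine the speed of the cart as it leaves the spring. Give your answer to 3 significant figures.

v = 20.5 m/s

Spring PE converts entirely to kinetic energy: ½kx² = ½mv²
v = x√(k/m) = 0.562 × √(2090/1.57) = 20.50 m/s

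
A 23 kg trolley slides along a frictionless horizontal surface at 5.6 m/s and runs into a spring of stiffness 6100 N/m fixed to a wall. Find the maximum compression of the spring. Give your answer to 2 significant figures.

x = 0.34 m

At max compression the trolley is momentarily at rest: ½mv² = ½kx²
x = v√(m/k) = 5.6 × √(23/6100) = 0.3439 m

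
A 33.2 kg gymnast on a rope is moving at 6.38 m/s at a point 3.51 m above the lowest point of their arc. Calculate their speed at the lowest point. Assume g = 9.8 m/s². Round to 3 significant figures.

Energy conservation between the two points: ½mv₀² + mgh = ½mv²
v² = v₀² + 2gh = (6.38)² + 2(9.8)(3.51) = 109.50
v = √109.50 = 10.46 m/s

v = 10.5 m/s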